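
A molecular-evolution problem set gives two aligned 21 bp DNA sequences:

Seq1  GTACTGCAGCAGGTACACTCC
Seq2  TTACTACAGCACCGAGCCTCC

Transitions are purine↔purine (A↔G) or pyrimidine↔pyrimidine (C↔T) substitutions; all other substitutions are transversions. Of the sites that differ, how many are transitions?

The sequences differ at positions 1 (G/T, transversion), 6 (G/A, transition), 12 (G/C, transversion), 13 (G/C, transversion), 14 (T/G, transversion), 16 (C/G, transversion), 17 (A/C, transversion).
Of the 7 differences, 1 transition and 6 transversions, so the answer is 1.

1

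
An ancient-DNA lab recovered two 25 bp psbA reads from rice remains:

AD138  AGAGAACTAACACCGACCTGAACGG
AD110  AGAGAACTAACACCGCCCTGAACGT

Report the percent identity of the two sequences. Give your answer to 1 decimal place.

92.0%

The sequences differ at positions 16 (A/C), 25 (G/T).
23 of the 25 sites match, so the percent identity is 23/25 × 100 = 92.0%.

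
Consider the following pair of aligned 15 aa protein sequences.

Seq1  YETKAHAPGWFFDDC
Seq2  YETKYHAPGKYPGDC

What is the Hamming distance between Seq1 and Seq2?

The sequences differ at positions 5 (A/Y), 10 (W/K), 11 (F/Y), 12 (F/P), 13 (D/G).
That gives 5 mismatches out of 15 aligned sites, so the Hamming distance is 5.

5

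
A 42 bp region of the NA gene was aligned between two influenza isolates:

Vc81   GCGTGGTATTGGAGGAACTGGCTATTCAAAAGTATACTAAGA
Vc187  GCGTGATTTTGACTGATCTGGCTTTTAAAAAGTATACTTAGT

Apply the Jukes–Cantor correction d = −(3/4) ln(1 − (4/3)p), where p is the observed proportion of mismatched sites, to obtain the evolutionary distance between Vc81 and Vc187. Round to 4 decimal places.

0.2865

Differing sites — 6:G/A; 8:A/T; 12:G/A; 13:A/C; 14:G/T; 17:A/T; 24:A/T; 27:C/A; 39:A/T; 42:A/T.
p = 10/42 = 0.238095.
d = −0.75 · ln(1 − (4/3)·0.238095) = −0.75 · ln(0.682540) = −0.75 · (-0.381934) = 0.2865.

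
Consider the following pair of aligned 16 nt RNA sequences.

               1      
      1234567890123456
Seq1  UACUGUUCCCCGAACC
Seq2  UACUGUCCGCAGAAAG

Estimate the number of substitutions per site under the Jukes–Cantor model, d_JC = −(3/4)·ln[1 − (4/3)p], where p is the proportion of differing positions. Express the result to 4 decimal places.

0.4042

Mismatches occur at site 7 (U→C), site 9 (C→G), site 11 (C→A), site 15 (C→A), site 16 (C→G).
p = 5/16 = 0.312500.
d = −0.75 · ln(1 − (4/3)·0.312500) = −0.75 · ln(0.583333) = −0.75 · (-0.538997) = 0.4042.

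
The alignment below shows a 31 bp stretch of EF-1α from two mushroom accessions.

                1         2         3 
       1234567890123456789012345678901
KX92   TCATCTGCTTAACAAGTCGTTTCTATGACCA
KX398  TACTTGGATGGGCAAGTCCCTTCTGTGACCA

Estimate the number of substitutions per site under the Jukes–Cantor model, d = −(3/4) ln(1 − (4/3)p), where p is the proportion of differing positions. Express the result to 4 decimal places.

0.4806

The sequences differ at positions 2 (C/A), 3 (A/C), 5 (C/T), 6 (T/G), 8 (C/A), 10 (T/G), 11 (A/G), 12 (A/G), 19 (G/C), 20 (T/C), 25 (A/G).
p = 11/31 = 0.354839.
d = −0.75 · ln(1 − (4/3)·0.354839) = −0.75 · ln(0.526881) = −0.75 · (-0.640781) = 0.4806.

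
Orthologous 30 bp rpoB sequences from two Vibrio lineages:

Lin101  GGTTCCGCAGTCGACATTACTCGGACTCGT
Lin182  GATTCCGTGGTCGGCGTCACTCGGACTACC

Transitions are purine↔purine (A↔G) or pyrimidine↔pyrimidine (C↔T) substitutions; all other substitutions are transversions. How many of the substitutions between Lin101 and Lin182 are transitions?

The sequences differ at positions 2 (G/A, transition), 8 (C/T, transition), 9 (A/G, transition), 14 (A/G, transition), 16 (A/G, transition), 18 (T/C, transition), 28 (C/A, transversion), 29 (G/C, transversion), 30 (T/C, transition).
Of the 9 differences, 7 transitions and 2 transversions, so the answer is 7.

7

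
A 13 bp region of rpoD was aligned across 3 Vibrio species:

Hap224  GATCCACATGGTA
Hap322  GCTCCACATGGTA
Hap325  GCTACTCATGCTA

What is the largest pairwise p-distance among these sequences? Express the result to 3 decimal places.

Pairwise Hamming distances:
  Hap224 vs Hap322: 1
  Hap224 vs Hap325: 4
  Hap322 vs Hap325: 3
The largest is 4 mismatches, between Hap224 and Hap325; p = 4/13 = 0.308.

0.308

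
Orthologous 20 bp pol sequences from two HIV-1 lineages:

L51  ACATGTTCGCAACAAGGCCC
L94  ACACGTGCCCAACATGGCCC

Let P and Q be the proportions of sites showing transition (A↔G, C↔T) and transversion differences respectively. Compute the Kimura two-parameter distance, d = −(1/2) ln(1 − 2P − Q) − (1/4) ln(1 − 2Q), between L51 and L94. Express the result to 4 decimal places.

0.2330

The sequences differ at positions 4 (T/C, transition), 7 (T/G, transversion), 9 (G/C, transversion), 15 (A/T, transversion).
Of the 4 differences, 1 transition and 3 transversions over 20 sites: P = 1/20 = 0.050000, Q = 3/20 = 0.150000.
d = −0.5·ln(0.750000) − 0.25·ln(0.700000) = −0.5·(-0.287682) − 0.25·(-0.356675) = 0.2330.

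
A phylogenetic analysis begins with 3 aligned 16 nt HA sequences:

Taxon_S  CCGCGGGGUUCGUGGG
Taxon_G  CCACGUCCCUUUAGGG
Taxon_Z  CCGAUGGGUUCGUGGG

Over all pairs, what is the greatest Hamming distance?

10

Pairwise Hamming distances:
  Taxon_S vs Taxon_G: 8
  Taxon_S vs Taxon_Z: 2
  Taxon_G vs Taxon_Z: 10
The largest is 10, between Taxon_G and Taxon_Z.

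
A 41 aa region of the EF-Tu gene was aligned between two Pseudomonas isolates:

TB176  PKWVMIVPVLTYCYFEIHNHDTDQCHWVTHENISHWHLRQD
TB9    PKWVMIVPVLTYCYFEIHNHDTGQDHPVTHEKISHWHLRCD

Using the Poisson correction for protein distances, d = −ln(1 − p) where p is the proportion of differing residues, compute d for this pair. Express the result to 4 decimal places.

The sequences differ at positions 23 (D/G), 25 (C/D), 27 (W/P), 32 (N/K), 40 (Q/C).
p = 5/41 = 0.121951.
d = −ln(1 − 0.121951) = −ln(0.878049) = 0.1301.

0.1301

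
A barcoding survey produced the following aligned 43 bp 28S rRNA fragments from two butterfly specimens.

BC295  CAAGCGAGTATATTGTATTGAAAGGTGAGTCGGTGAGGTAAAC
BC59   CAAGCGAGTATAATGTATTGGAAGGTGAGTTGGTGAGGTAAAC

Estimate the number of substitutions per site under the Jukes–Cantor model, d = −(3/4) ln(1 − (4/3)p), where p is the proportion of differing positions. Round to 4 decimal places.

Mismatches occur at site 13 (T/A), site 21 (A/G), site 31 (C/T).
p = 3/43 = 0.069767.
d = −0.75 · ln(1 − (4/3)·0.069767) = −0.75 · ln(0.906977) = −0.75 · (-0.097638) = 0.0732.

0.0732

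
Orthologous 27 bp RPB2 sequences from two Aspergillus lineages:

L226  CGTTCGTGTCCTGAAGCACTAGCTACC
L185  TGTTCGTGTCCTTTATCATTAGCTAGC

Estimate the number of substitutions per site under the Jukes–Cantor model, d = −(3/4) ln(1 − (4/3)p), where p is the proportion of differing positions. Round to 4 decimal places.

The sequences differ at positions 1 (C/T), 13 (G/T), 14 (A/T), 16 (G/T), 19 (C/T), 26 (C/G).
p = 6/27 = 0.222222.
d = −0.75 · ln(1 − (4/3)·0.222222) = −0.75 · ln(0.703704) = −0.75 · (-0.351397) = 0.2635.

0.2635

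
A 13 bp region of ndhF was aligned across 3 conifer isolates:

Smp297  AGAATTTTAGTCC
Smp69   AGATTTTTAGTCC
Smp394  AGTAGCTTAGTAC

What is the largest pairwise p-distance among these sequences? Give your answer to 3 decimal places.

Pairwise Hamming distances:
  Smp297 vs Smp69: 1
  Smp297 vs Smp394: 4
  Smp69 vs Smp394: 5
The largest is 5 mismatches, between Smp69 and Smp394; p = 5/13 = 0.385.

0.385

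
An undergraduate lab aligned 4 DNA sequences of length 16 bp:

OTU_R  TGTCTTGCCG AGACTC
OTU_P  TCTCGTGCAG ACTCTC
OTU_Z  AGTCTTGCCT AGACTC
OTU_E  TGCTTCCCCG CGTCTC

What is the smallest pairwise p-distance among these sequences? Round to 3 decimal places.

Pairwise Hamming distances:
  OTU_R vs OTU_P: 5
  OTU_R vs OTU_Z: 2
  OTU_R vs OTU_E: 6
  OTU_P vs OTU_Z: 7
  OTU_P vs OTU_E: 9
  OTU_Z vs OTU_E: 8
The smallest is 2 mismatches, between OTU_R and OTU_Z; p = 2/16 = 0.125.

0.125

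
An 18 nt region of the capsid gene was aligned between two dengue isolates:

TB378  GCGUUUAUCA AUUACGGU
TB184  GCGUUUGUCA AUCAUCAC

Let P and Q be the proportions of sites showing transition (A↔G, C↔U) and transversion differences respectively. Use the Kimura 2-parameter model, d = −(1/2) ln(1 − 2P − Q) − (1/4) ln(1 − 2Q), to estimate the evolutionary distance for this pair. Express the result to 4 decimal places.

0.5017

Mismatches occur at site 7 (A→G, transition), site 13 (U→C, transition), site 15 (C→U, transition), site 16 (G→C, transversion), site 17 (G→A, transition), site 18 (U→C, transition).
Of the 6 differences, 5 transitions and 1 transversion over 18 sites: P = 5/18 = 0.277778, Q = 1/18 = 0.055556.
d = −0.5·ln(0.388888) − 0.25·ln(0.888888) = −0.5·(-0.944464) − 0.25·(-0.117784) = 0.5017.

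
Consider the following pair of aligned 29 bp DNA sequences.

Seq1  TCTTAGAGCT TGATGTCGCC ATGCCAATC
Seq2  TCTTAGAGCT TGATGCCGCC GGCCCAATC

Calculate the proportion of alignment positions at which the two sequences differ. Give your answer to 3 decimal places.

0.138

Mismatches occur at site 16 (T/C), site 21 (A/G), site 22 (T/G), site 23 (G/C).
There are 4 differences over 29 sites, so p = 4/29 = 0.138.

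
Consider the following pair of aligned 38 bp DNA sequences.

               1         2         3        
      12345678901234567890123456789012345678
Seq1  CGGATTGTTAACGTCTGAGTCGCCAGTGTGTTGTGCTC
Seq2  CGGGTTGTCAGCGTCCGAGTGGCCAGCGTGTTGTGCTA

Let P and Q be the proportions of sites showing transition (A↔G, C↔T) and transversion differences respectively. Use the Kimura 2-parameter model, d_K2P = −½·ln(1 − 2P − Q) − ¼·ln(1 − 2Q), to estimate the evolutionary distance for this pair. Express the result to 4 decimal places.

0.2176

Differing sites — 4:A/G (Ti); 9:T/C (Ti); 11:A/G (Ti); 16:T/C (Ti); 21:C/G (Tv); 27:T/C (Ti); 38:C/A (Tv).
Of the 7 differences, 5 transitions and 2 transversions over 38 sites: P = 5/38 = 0.131579, Q = 2/38 = 0.052632.
d = −0.5·ln(0.684210) − 0.25·ln(0.894736) = −0.5·(-0.379490) − 0.25·(-0.111227) = 0.2176.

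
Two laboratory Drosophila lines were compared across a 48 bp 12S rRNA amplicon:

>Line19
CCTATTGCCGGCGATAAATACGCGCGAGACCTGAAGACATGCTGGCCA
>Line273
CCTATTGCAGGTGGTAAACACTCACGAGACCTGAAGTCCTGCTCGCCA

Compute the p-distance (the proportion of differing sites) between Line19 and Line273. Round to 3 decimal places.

Differing sites — 9:C/A; 12:C/T; 14:A/G; 19:T/C; 22:G/T; 24:G/A; 37:A/T; 39:A/C; 44:G/C.
There are 9 differences over 48 sites, so p = 9/48 = 0.188.

0.188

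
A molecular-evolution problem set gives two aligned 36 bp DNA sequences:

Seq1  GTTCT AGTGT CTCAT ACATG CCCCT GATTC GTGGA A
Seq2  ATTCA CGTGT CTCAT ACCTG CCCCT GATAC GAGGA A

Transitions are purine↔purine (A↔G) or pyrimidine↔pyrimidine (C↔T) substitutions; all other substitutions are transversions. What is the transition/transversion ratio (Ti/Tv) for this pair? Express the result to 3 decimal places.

0.200

Mismatches occur at site 1 (G→A, transition), site 5 (T→A, transversion), site 6 (A→C, transversion), site 18 (A→C, transversion), site 29 (T→A, transversion), site 32 (T→A, transversion).
Of the 6 differences, 1 transition and 5 transversions, so Ti/Tv = 1/5 = 0.200.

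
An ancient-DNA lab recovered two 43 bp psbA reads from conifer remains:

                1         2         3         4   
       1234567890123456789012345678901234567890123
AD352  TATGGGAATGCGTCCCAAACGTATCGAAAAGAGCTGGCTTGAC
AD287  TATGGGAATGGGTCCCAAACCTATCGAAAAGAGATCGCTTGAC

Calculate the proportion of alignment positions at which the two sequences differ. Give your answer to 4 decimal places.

0.0930

Mismatches occur at site 11 (C/G), site 21 (G/C), site 34 (C/A), site 36 (G/C).
There are 4 differences over 43 sites, so p = 4/43 = 0.0930.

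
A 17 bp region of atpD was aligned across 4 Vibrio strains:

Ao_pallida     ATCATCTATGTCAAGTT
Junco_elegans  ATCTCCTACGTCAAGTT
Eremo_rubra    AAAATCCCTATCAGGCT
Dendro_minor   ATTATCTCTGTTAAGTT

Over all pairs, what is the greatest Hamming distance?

10

Pairwise Hamming distances:
  Ao_pallida vs Junco_elegans: 3
  Ao_pallida vs Eremo_rubra: 7
  Ao_pallida vs Dendro_minor: 3
  Junco_elegans vs Eremo_rubra: 10
  Junco_elegans vs Dendro_minor: 6
  Eremo_rubra vs Dendro_minor: 7
The largest is 10, between Junco_elegans and Eremo_rubra.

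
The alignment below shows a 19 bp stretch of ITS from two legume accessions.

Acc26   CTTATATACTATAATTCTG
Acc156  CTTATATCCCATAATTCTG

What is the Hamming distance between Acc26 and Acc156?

The sequences differ at positions 8 (A/C), 10 (T/C).
That gives 2 mismatches out of 19 aligned sites, so the Hamming distance is 2.

2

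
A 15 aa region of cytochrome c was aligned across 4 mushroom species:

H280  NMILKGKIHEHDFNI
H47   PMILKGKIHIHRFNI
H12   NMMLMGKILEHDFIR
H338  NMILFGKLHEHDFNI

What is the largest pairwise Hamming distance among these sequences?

8

Pairwise Hamming distances:
  H280 vs H47: 3
  H280 vs H12: 5
  H280 vs H338: 2
  H47 vs H12: 8
  H47 vs H338: 5
  H12 vs H338: 6
The largest is 8, between H47 and H12.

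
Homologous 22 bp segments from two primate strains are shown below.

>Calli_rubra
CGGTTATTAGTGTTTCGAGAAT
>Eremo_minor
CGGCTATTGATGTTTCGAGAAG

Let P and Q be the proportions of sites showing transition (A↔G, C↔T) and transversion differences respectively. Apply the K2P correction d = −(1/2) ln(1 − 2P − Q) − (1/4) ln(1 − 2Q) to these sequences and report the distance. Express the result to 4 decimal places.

0.2153

The sequences differ at positions 4 (T/C, transition), 9 (A/G, transition), 10 (G/A, transition), 22 (T/G, transversion).
Of the 4 differences, 3 transitions and 1 transversion over 22 sites: P = 3/22 = 0.136364, Q = 1/22 = 0.045455.
d = −0.5·ln(0.681817) − 0.25·ln(0.909090) = −0.5·(-0.382994) − 0.25·(-0.095311) = 0.2153.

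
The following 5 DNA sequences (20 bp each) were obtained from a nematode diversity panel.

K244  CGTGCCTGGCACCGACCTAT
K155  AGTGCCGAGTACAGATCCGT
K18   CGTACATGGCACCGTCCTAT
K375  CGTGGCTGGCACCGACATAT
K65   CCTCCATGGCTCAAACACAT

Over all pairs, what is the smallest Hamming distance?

2

Pairwise Hamming distances:
  K244 vs K155: 8
  K244 vs K18: 3
  K244 vs K375: 2
  K244 vs K65: 8
  K155 vs K18: 11
  K155 vs K375: 10
  K155 vs K65: 12
  K18 vs K375: 5
  K18 vs K65: 8
  K375 vs K65: 8
The smallest is 2, between K244 and K375.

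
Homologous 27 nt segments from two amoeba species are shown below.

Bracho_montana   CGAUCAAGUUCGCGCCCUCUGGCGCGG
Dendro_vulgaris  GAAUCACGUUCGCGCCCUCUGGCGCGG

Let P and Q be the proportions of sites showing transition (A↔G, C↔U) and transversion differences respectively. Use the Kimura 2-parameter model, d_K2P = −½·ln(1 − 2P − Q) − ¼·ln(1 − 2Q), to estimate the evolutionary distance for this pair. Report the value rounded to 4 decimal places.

The sequences differ at positions 1 (C/G, transversion), 2 (G/A, transition), 7 (A/C, transversion).
Of the 3 differences, 1 transition and 2 transversions over 27 sites: P = 1/27 = 0.037037, Q = 2/27 = 0.074074.
d = −0.5·ln(0.851852) − 0.25·ln(0.851852) = −0.5·(-0.160342) − 0.25·(-0.160342) = 0.1203.

0.1203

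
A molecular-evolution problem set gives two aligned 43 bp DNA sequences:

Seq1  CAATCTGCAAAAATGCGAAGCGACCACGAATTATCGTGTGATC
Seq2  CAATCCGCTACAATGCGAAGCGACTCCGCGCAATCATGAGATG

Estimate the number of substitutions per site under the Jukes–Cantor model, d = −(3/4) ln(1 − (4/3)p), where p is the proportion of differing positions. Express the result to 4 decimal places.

0.3490

Mismatches occur at site 6 (T↔C), site 9 (A↔T), site 11 (A↔C), site 25 (C↔T), site 26 (A↔C), site 29 (A↔C), site 30 (A↔G), site 31 (T↔C), site 32 (T↔A), site 36 (G↔A), site 39 (T↔A), site 43 (C↔G).
p = 12/43 = 0.279070.
d = −0.75 · ln(1 − (4/3)·0.279070) = −0.75 · ln(0.627907) = −0.75 · (-0.465363) = 0.3490.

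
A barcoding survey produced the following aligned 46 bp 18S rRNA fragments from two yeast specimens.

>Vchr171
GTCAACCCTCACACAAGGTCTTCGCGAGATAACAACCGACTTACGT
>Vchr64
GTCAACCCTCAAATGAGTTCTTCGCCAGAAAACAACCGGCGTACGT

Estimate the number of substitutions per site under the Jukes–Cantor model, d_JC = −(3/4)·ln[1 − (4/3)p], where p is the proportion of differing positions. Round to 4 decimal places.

The sequences differ at positions 12 (C/A), 14 (C/T), 15 (A/G), 18 (G/T), 26 (G/C), 30 (T/A), 39 (A/G), 41 (T/G).
p = 8/46 = 0.173913.
d = −0.75 · ln(1 − (4/3)·0.173913) = −0.75 · ln(0.768116) = −0.75 · (-0.263815) = 0.1979.

0.1979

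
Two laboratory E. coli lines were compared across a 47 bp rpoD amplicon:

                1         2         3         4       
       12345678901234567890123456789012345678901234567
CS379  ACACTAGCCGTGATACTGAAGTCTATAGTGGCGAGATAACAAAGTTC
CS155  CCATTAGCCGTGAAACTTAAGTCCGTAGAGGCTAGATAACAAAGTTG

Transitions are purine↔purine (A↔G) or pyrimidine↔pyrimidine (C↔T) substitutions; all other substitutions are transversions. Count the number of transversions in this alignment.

Mismatches occur at site 1 (A→C, transversion), site 4 (C→T, transition), site 14 (T→A, transversion), site 18 (G→T, transversion), site 24 (T→C, transition), site 25 (A→G, transition), site 29 (T→A, transversion), site 33 (G→T, transversion), site 47 (C→G, transversion).
Of the 9 differences, 3 transitions and 6 transversions, so the answer is 6.

6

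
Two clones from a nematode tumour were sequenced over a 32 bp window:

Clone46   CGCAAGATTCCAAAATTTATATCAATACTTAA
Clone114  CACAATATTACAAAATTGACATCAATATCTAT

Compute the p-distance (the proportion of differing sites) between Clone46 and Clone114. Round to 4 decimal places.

0.2500

Mismatches occur at site 2 (G↔A), site 6 (G↔T), site 10 (C↔A), site 18 (T↔G), site 20 (T↔C), site 28 (C↔T), site 29 (T↔C), site 32 (A↔T).
There are 8 differences over 32 sites, so p = 8/32 = 0.2500.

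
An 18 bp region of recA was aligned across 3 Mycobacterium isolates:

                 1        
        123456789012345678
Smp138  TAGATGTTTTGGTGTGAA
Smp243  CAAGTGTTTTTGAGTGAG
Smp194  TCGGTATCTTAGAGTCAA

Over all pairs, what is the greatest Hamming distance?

Pairwise Hamming distances:
  Smp138 vs Smp243: 6
  Smp138 vs Smp194: 7
  Smp243 vs Smp194: 8
The largest is 8, between Smp243 and Smp194.

8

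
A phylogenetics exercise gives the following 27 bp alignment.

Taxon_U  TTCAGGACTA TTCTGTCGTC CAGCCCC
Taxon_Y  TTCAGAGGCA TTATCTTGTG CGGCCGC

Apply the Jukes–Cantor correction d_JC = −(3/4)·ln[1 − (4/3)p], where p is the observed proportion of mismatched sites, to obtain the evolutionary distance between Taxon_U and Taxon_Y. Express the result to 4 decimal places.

0.5107

Differing sites — 6:G/A; 7:A/G; 8:C/G; 9:T/C; 13:C/A; 15:G/C; 17:C/T; 20:C/G; 22:A/G; 26:C/G.
p = 10/27 = 0.370370.
d = −0.75 · ln(1 − (4/3)·0.370370) = −0.75 · ln(0.506173) = −0.75 · (-0.680877) = 0.5107.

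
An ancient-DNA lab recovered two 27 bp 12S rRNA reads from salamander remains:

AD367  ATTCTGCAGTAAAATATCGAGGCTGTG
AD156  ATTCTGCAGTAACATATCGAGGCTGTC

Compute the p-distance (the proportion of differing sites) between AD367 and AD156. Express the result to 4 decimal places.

0.0741

The sequences differ at positions 13 (A/C), 27 (G/C).
There are 2 differences over 27 sites, so p = 2/27 = 0.0741.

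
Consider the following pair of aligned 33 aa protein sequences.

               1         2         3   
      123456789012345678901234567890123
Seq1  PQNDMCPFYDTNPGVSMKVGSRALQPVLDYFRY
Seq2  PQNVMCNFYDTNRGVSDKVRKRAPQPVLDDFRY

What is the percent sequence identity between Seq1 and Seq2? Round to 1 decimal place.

75.8%

The sequences differ at positions 4 (D/V), 7 (P/N), 13 (P/R), 17 (M/D), 20 (G/R), 21 (S/K), 24 (L/P), 30 (Y/D).
25 of the 33 sites match, so the percent identity is 25/33 × 100 = 75.8%.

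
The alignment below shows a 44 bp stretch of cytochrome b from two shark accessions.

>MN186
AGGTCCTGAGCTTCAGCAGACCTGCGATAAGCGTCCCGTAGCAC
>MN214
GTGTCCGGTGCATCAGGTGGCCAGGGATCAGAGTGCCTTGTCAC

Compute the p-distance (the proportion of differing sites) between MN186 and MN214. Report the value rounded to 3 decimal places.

Differing sites — 1:A/G; 2:G/T; 7:T/G; 9:A/T; 12:T/A; 17:C/G; 18:A/T; 20:A/G; 23:T/A; 25:C/G; 29:A/C; 32:C/A; 35:C/G; 38:G/T; 40:A/G; 41:G/T.
There are 16 differences over 44 sites, so p = 16/44 = 0.364.

0.364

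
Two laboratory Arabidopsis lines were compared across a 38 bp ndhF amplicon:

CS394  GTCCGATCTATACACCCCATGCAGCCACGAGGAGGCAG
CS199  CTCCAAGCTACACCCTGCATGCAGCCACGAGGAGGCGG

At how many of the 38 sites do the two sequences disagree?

8

Mismatches occur at site 1 (G/C), site 5 (G/A), site 7 (T/G), site 11 (T/C), site 14 (A/C), site 16 (C/T), site 17 (C/G), site 37 (A/G).
That gives 8 mismatches out of 38 aligned sites, so the Hamming distance is 8.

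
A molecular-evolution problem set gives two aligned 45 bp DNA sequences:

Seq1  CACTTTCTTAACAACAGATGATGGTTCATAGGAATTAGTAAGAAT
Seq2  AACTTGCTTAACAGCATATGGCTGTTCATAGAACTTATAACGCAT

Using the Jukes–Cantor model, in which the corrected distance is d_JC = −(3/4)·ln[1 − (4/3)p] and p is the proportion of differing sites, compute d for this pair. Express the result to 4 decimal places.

The sequences differ at positions 1 (C/A), 6 (T/G), 14 (A/G), 17 (G/T), 21 (A/G), 22 (T/C), 23 (G/T), 32 (G/A), 34 (A/C), 38 (G/T), 39 (T/A), 41 (A/C), 43 (A/C).
p = 13/45 = 0.288889.
d = −0.75 · ln(1 − (4/3)·0.288889) = −0.75 · ln(0.614815) = −0.75 · (-0.486434) = 0.3648.

0.3648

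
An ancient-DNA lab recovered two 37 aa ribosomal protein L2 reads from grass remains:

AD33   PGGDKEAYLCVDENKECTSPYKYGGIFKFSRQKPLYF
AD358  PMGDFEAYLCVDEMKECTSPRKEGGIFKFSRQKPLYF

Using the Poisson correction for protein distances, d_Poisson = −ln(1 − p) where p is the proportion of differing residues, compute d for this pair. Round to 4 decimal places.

The sequences differ at positions 2 (G/M), 5 (K/F), 14 (N/M), 21 (Y/R), 23 (Y/E).
p = 5/37 = 0.135135.
d = −ln(1 − 0.135135) = −ln(0.864865) = 0.1452.

0.1452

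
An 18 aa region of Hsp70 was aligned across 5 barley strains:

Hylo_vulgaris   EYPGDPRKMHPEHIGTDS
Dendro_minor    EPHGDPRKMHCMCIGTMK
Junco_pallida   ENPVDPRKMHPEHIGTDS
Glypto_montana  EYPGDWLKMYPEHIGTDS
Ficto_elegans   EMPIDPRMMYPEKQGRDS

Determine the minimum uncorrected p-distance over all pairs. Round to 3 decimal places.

0.111

Pairwise Hamming distances:
  Hylo_vulgaris vs Dendro_minor: 7
  Hylo_vulgaris vs Junco_pallida: 2
  Hylo_vulgaris vs Glypto_montana: 3
  Hylo_vulgaris vs Ficto_elegans: 7
  Dendro_minor vs Junco_pallida: 8
  Dendro_minor vs Glypto_montana: 10
  Dendro_minor vs Ficto_elegans: 12
  Junco_pallida vs Glypto_montana: 5
  Junco_pallida vs Ficto_elegans: 7
  Glypto_montana vs Ficto_elegans: 8
The smallest is 2 mismatches, between Hylo_vulgaris and Junco_pallida; p = 2/18 = 0.111.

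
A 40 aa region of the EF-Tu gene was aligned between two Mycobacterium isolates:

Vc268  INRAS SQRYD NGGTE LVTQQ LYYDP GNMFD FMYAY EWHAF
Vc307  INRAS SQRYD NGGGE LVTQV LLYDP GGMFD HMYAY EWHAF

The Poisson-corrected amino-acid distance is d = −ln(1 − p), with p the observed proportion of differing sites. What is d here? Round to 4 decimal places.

0.1335

Mismatches occur at site 14 (T↔G), site 20 (Q↔V), site 22 (Y↔L), site 27 (N↔G), site 31 (F↔H).
p = 5/40 = 0.125000.
d = −ln(1 − 0.125000) = −ln(0.875000) = 0.1335.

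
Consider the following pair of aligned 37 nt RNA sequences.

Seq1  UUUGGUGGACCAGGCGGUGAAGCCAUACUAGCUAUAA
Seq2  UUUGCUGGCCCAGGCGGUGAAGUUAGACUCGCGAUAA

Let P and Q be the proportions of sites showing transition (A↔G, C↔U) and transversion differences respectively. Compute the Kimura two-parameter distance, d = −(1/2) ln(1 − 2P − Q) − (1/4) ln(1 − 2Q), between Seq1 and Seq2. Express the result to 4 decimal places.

0.2181

Differing sites — 5:G/C (Tv); 9:A/C (Tv); 23:C/U (Ti); 24:C/U (Ti); 26:U/G (Tv); 30:A/C (Tv); 33:U/G (Tv).
Of the 7 differences, 2 transitions and 5 transversions over 37 sites: P = 2/37 = 0.054054, Q = 5/37 = 0.135135.
d = −0.5·ln(0.756757) − 0.25·ln(0.729730) = −0.5·(-0.278713) − 0.25·(-0.315081) = 0.2181.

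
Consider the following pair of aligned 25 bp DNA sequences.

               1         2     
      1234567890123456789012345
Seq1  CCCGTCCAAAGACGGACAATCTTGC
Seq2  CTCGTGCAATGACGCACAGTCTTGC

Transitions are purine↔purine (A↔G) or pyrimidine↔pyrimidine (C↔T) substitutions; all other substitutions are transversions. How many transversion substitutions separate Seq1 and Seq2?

Mismatches occur at site 2 (C↔T, transition), site 6 (C↔G, transversion), site 10 (A↔T, transversion), site 15 (G↔C, transversion), site 19 (A↔G, transition).
Of the 5 differences, 2 transitions and 3 transversions, so the answer is 3.

3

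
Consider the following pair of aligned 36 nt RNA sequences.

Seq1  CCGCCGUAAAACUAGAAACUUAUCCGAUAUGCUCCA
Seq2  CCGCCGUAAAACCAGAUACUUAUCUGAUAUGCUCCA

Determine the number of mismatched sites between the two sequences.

Differing sites — 13:U/C; 17:A/U; 25:C/U.
That gives 3 mismatches out of 36 aligned sites, so the Hamming distance is 3.

3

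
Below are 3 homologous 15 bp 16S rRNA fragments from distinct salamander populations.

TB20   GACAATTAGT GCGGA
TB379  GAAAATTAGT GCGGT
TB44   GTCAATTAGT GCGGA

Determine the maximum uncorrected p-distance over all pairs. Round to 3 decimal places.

Pairwise Hamming distances:
  TB20 vs TB379: 2
  TB20 vs TB44: 1
  TB379 vs TB44: 3
The largest is 3 mismatches, between TB379 and TB44; p = 3/15 = 0.200.

0.200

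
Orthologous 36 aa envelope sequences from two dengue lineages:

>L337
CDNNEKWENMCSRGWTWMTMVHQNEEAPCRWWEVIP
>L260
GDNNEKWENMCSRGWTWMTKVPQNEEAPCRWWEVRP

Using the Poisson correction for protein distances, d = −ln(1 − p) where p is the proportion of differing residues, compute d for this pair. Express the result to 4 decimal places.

The sequences differ at positions 1 (C/G), 20 (M/K), 22 (H/P), 35 (I/R).
p = 4/36 = 0.111111.
d = −ln(1 − 0.111111) = −ln(0.888889) = 0.1178.

0.1178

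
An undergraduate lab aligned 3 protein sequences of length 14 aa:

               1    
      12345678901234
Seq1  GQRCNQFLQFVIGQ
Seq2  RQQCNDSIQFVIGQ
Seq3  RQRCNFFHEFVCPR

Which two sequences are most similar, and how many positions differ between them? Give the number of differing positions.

Pairwise Hamming distances:
  Seq1 vs Seq2: 5
  Seq1 vs Seq3: 7
  Seq2 vs Seq3: 8
The smallest is 5, between Seq1 and Seq2.

5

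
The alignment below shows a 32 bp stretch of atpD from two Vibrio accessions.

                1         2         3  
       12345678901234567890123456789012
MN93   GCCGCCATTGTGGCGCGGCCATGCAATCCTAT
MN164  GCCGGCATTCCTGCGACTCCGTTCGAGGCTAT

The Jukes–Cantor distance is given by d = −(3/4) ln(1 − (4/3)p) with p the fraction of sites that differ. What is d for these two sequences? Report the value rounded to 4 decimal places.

0.5199

The sequences differ at positions 5 (C/G), 10 (G/C), 11 (T/C), 12 (G/T), 16 (C/A), 17 (G/C), 18 (G/T), 21 (A/G), 23 (G/T), 25 (A/G), 27 (T/G), 28 (C/G).
p = 12/32 = 0.375000.
d = −0.75 · ln(1 − (4/3)·0.375000) = −0.75 · ln(0.500000) = −0.75 · (-0.693147) = 0.5199.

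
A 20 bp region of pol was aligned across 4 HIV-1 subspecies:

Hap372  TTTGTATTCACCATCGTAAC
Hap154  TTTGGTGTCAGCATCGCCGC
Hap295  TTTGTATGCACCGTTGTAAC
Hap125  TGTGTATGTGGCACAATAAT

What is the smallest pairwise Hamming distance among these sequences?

3

Pairwise Hamming distances:
  Hap372 vs Hap154: 7
  Hap372 vs Hap295: 3
  Hap372 vs Hap125: 9
  Hap154 vs Hap295: 10
  Hap154 vs Hap125: 14
  Hap295 vs Hap125: 9
The smallest is 3, between Hap372 and Hap295.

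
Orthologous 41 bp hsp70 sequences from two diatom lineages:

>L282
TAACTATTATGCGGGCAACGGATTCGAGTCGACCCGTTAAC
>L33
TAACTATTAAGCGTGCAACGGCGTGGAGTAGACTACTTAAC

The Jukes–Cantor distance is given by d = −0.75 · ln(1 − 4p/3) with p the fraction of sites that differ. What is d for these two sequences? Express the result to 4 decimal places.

0.2597

Mismatches occur at site 10 (T→A), site 14 (G→T), site 22 (A→C), site 23 (T→G), site 25 (C→G), site 30 (C→A), site 34 (C→T), site 35 (C→A), site 36 (G→C).
p = 9/41 = 0.219512.
d = −0.75 · ln(1 − (4/3)·0.219512) = −0.75 · ln(0.707317) = −0.75 · (-0.346276) = 0.2597.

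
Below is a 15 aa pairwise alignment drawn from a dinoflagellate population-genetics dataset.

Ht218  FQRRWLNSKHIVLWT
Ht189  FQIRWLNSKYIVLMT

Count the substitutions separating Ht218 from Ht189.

3

Mismatches occur at site 3 (R/I), site 10 (H/Y), site 14 (W/M).
That gives 3 mismatches out of 15 aligned sites, so the Hamming distance is 3.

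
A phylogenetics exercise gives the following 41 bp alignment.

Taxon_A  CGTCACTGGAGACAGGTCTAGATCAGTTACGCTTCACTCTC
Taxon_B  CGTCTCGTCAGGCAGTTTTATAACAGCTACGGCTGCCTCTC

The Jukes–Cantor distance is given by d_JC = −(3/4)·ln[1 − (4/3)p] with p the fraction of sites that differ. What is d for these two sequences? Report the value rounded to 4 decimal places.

0.4556

Mismatches occur at site 5 (A↔T), site 7 (T↔G), site 8 (G↔T), site 9 (G↔C), site 12 (A↔G), site 16 (G↔T), site 18 (C↔T), site 21 (G↔T), site 23 (T↔A), site 27 (T↔C), site 32 (C↔G), site 33 (T↔C), site 35 (C↔G), site 36 (A↔C).
p = 14/41 = 0.341463.
d = −0.75 · ln(1 − (4/3)·0.341463) = −0.75 · ln(0.544716) = −0.75 · (-0.607491) = 0.4556.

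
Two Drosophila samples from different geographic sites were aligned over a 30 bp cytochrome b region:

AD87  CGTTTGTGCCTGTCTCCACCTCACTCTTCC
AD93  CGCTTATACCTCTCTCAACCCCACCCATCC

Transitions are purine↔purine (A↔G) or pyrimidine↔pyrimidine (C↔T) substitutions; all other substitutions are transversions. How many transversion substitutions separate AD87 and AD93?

Mismatches occur at site 3 (T→C, transition), site 6 (G→A, transition), site 8 (G→A, transition), site 12 (G→C, transversion), site 17 (C→A, transversion), site 21 (T→C, transition), site 25 (T→C, transition), site 27 (T→A, transversion).
Of the 8 differences, 5 transitions and 3 transversions, so the answer is 3.

3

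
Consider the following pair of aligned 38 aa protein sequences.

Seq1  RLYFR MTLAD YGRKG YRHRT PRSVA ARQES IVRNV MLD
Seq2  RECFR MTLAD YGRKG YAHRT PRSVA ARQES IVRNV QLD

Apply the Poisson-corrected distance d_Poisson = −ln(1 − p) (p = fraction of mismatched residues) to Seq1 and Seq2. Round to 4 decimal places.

Differing sites — 2:L/E; 3:Y/C; 17:R/A; 36:M/Q.
p = 4/38 = 0.105263.
d = −ln(1 − 0.105263) = −ln(0.894737) = 0.1112.

0.1112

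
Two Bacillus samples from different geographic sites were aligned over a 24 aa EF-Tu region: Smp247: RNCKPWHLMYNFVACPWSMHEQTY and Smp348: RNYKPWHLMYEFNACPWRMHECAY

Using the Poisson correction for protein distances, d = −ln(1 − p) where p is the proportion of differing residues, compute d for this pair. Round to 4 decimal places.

0.2877

The sequences differ at positions 3 (C/Y), 11 (N/E), 13 (V/N), 18 (S/R), 22 (Q/C), 23 (T/A).
p = 6/24 = 0.250000.
d = −ln(1 − 0.250000) = −ln(0.750000) = 0.2877.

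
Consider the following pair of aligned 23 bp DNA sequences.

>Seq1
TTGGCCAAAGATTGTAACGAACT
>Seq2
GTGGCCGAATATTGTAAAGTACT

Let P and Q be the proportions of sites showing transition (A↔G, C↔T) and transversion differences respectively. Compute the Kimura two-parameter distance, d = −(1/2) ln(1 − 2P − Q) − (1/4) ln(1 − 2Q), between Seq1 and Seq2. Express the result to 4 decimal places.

Mismatches occur at site 1 (T↔G, transversion), site 7 (A↔G, transition), site 10 (G↔T, transversion), site 18 (C↔A, transversion), site 20 (A↔T, transversion).
Of the 5 differences, 1 transition and 4 transversions over 23 sites: P = 1/23 = 0.043478, Q = 4/23 = 0.173913.
d = −0.5·ln(0.739131) − 0.25·ln(0.652174) = −0.5·(-0.302280) − 0.25·(-0.427444) = 0.2580.

0.2580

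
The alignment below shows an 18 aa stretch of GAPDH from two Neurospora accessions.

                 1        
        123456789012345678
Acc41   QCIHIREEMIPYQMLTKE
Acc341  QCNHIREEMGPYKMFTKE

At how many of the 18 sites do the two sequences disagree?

4

The sequences differ at positions 3 (I/N), 10 (I/G), 13 (Q/K), 15 (L/F).
That gives 4 mismatches out of 18 aligned sites, so the Hamming distance is 4.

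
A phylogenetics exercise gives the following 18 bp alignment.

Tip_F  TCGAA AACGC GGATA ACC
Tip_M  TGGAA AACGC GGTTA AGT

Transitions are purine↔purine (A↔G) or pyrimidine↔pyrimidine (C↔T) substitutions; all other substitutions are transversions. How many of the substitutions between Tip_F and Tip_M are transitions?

Differing sites — 2:C/G (Tv); 13:A/T (Tv); 17:C/G (Tv); 18:C/T (Ti).
Of the 4 differences, 1 transition and 3 transversions, so the answer is 1.

1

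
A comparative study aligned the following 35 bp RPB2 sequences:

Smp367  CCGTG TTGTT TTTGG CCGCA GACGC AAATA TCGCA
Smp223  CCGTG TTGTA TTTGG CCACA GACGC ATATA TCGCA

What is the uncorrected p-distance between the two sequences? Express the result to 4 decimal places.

The sequences differ at positions 10 (T/A), 18 (G/A), 27 (A/T).
There are 3 differences over 35 sites, so p = 3/35 = 0.0857.

0.0857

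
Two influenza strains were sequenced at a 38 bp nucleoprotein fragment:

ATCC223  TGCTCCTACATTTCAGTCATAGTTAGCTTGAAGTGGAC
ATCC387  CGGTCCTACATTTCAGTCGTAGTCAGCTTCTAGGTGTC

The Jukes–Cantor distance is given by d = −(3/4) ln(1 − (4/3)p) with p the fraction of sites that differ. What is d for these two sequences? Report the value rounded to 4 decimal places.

0.2846

The sequences differ at positions 1 (T/C), 3 (C/G), 19 (A/G), 24 (T/C), 30 (G/C), 31 (A/T), 34 (T/G), 35 (G/T), 37 (A/T).
p = 9/38 = 0.236842.
d = −0.75 · ln(1 − (4/3)·0.236842) = −0.75 · ln(0.684211) = −0.75 · (-0.379489) = 0.2846.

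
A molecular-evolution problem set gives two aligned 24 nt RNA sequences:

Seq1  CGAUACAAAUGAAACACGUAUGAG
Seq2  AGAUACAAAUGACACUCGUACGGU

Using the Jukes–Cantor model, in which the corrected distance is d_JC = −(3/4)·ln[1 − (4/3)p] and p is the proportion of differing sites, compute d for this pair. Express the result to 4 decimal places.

Mismatches occur at site 1 (C→A), site 13 (A→C), site 16 (A→U), site 21 (U→C), site 23 (A→G), site 24 (G→U).
p = 6/24 = 0.250000.
d = −0.75 · ln(1 − (4/3)·0.250000) = −0.75 · ln(0.666667) = −0.75 · (-0.405465) = 0.3041.

0.3041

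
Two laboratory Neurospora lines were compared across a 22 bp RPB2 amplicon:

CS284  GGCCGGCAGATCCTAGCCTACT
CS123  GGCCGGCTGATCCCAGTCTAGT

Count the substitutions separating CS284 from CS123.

4

The sequences differ at positions 8 (A/T), 14 (T/C), 17 (C/T), 21 (C/G).
That gives 4 mismatches out of 22 aligned sites, so the Hamming distance is 4.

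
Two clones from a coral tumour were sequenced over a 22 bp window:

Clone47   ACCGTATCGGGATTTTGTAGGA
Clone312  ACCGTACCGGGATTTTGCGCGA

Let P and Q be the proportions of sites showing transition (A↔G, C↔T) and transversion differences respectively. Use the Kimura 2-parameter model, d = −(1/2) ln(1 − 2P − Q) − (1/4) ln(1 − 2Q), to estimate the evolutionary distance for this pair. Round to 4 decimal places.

Differing sites — 7:T/C (Ti); 18:T/C (Ti); 19:A/G (Ti); 20:G/C (Tv).
Of the 4 differences, 3 transitions and 1 transversion over 22 sites: P = 3/22 = 0.136364, Q = 1/22 = 0.045455.
d = −0.5·ln(0.681817) − 0.25·ln(0.909090) = −0.5·(-0.382994) − 0.25·(-0.095311) = 0.2153.

0.2153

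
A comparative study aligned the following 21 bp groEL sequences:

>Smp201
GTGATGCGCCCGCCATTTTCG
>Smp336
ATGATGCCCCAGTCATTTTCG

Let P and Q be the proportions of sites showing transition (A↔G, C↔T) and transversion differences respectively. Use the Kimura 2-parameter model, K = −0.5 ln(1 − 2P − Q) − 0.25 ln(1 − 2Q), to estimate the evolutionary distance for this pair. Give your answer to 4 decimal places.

Differing sites — 1:G/A (Ti); 8:G/C (Tv); 11:C/A (Tv); 13:C/T (Ti).
Of the 4 differences, 2 transitions and 2 transversions over 21 sites: P = 2/21 = 0.095238, Q = 2/21 = 0.095238.
d = −0.5·ln(0.714286) − 0.25·ln(0.809524) = −0.5·(-0.336472) − 0.25·(-0.211309) = 0.2211.

0.2211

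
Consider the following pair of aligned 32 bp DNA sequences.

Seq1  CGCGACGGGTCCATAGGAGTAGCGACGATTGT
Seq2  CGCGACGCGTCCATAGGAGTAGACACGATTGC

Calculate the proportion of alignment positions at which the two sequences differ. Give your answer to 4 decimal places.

0.1250

Mismatches occur at site 8 (G→C), site 23 (C→A), site 24 (G→C), site 32 (T→C).
There are 4 differences over 32 sites, so p = 4/32 = 0.1250.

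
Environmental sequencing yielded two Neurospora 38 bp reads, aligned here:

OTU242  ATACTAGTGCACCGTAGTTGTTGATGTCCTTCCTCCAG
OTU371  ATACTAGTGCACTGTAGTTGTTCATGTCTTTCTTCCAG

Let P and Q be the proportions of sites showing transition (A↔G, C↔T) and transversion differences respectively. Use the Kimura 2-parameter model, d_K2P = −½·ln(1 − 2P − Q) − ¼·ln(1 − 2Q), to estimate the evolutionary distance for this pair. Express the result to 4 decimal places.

The sequences differ at positions 13 (C/T, transition), 23 (G/C, transversion), 29 (C/T, transition), 33 (C/T, transition).
Of the 4 differences, 3 transitions and 1 transversion over 38 sites: P = 3/38 = 0.078947, Q = 1/38 = 0.026316.
d = −0.5·ln(0.815790) − 0.25·ln(0.947368) = −0.5·(-0.203598) − 0.25·(-0.054068) = 0.1153.

0.1153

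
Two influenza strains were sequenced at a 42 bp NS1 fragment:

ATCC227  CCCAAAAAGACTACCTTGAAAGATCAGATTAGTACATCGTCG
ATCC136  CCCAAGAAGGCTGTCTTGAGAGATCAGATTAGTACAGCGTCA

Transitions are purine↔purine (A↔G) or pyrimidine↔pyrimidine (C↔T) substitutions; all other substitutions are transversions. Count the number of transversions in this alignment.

1

Differing sites — 6:A/G (Ti); 10:A/G (Ti); 13:A/G (Ti); 14:C/T (Ti); 20:A/G (Ti); 37:T/G (Tv); 42:G/A (Ti).
Of the 7 differences, 6 transitions and 1 transversion, so the answer is 1.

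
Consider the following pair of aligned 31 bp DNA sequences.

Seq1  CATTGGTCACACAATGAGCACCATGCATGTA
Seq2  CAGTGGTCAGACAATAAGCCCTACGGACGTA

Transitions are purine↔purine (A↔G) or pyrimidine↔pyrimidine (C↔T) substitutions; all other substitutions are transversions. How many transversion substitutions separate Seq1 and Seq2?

Mismatches occur at site 3 (T→G, transversion), site 10 (C→G, transversion), site 16 (G→A, transition), site 20 (A→C, transversion), site 22 (C→T, transition), site 24 (T→C, transition), site 26 (C→G, transversion), site 28 (T→C, transition).
Of the 8 differences, 4 transitions and 4 transversions, so the answer is 4.

4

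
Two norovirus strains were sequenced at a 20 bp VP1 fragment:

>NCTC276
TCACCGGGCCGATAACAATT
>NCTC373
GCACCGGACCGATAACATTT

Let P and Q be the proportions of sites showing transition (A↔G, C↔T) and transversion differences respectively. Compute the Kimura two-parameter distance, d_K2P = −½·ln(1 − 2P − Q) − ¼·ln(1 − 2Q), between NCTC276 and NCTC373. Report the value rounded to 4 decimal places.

The sequences differ at positions 1 (T/G, transversion), 8 (G/A, transition), 18 (A/T, transversion).
Of the 3 differences, 1 transition and 2 transversions over 20 sites: P = 1/20 = 0.050000, Q = 2/20 = 0.100000.
d = −0.5·ln(0.800000) − 0.25·ln(0.800000) = −0.5·(-0.223144) − 0.25·(-0.223144) = 0.1674.

0.1674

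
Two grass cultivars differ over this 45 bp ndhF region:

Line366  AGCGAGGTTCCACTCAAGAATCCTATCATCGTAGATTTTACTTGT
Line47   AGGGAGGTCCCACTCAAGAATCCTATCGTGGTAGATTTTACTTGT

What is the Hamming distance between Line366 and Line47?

4

Mismatches occur at site 3 (C→G), site 9 (T→C), site 28 (A→G), site 30 (C→G).
That gives 4 mismatches out of 45 aligned sites, so the Hamming distance is 4.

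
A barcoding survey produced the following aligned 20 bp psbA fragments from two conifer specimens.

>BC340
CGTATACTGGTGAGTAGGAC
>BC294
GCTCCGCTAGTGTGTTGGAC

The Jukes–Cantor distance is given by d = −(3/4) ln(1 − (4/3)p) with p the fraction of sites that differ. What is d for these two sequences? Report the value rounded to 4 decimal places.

Differing sites — 1:C/G; 2:G/C; 4:A/C; 5:T/C; 6:A/G; 9:G/A; 13:A/T; 16:A/T.
p = 8/20 = 0.400000.
d = −0.75 · ln(1 − (4/3)·0.400000) = −0.75 · ln(0.466667) = −0.75 · (-0.762139) = 0.5716.

0.5716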